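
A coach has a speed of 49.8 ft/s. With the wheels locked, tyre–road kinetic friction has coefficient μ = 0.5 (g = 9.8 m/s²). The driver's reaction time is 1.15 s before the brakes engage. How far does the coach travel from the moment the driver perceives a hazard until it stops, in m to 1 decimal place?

Total stopping distance ≈ 41.0 m

49.8 ft/s × 0.3048 = 15.1790 m/s.
a = μg = 0.5 × 9.8 = 4.900 m/s².
Reaction distance = v·t_r = 15.1790 × 1.15 = 17.456 m.
Braking distance = v²/(2a) = 15.1790² / (2 × 4.900) = 230.402 / 9.800 = 23.510 m.
Total = 17.456 + 23.510 = 40.966 m.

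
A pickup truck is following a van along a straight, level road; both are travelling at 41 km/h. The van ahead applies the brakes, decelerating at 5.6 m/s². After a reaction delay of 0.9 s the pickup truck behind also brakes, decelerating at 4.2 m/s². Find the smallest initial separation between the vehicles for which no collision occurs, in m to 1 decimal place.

41 km/h ÷ 3.6 = 11.3889 m/s.
Leader travels v²/(2a_L) = 129.707 / 11.200 = 11.581 m before stopping.
Follower covers v·t_r = 11.3889 × 0.9 = 10.250 m while reacting, then v²/(2a_F) = 129.707 / 8.400 = 15.441 m while braking, for a total of 10.250 + 15.441 = 25.691 m.
Since a_F ≤ a_L and the follower starts braking later, the follower is never slower than the leader, so the closest approach is when both have stopped.
Minimum gap = 25.691 − 11.581 = 14.110 m.

Minimum gap ≈ 14.1 m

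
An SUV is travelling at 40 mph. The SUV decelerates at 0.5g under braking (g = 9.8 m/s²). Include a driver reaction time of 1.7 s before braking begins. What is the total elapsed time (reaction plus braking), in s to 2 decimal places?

Total time ≈ 5.35 s

40 mph × 0.44704 = 17.8816 m/s.
a = 0.5 × 9.8 = 4.900 m/s².
Braking time = v/a = 17.8816 / 4.900 = 3.649 s.
Total = 1.7 + 3.649 = 5.349 s.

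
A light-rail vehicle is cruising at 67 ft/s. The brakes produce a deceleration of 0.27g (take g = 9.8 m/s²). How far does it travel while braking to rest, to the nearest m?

67 ft/s × 0.3048 = 20.4216 m/s.
a = 0.27 × 9.8 = 2.646 m/s².
Braking distance = v²/(2a) = 20.4216² / (2 × 2.646) = 417.042 / 5.292 = 78.806 m.

Braking distance ≈ 79 m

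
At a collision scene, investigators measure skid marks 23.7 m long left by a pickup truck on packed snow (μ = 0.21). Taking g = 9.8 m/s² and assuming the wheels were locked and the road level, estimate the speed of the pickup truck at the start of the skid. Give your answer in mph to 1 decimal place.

Initial speed ≈ 22.1 mph

Deceleration a = μg = 0.21 × 9.8 = 2.058 m/s².
v = √(2a·d) = √(2 × 2.058 × 23.7) = √97.549 = 9.8767 m/s.
= 9.8767 ÷ 0.44704 = 22.094 mph.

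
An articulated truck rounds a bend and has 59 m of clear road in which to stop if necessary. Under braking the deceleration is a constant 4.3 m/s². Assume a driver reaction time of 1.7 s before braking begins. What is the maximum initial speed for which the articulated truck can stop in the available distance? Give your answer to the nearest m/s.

Stopping distance: v·t_r + v²/(2a) = 59 with t_r = 1.7 s and a = 4.300 m/s².
So v² + 14.620 v − 507.40 = 0.
Positive root: v = −a·t_r + √((a·t_r)² + 2a·d) = −7.310 + √(53.436 + 507.40) = 16.3720 m/s.

Maximum speed ≈ 16 m/s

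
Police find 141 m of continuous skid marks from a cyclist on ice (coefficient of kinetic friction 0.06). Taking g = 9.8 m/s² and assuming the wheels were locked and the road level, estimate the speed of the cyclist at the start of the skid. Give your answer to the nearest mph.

Deceleration a = μg = 0.06 × 9.8 = 0.588 m/s².
v = √(2a·d) = √(2 × 0.588 × 141) = √165.816 = 12.8770 m/s.
= 12.8770 ÷ 0.44704 = 28.805 mph.

Initial speed ≈ 29 mph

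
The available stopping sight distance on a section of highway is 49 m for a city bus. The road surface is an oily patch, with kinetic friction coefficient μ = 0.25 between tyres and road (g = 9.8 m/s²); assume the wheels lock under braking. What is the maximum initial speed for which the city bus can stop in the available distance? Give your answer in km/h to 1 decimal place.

a = μg = 0.25 × 9.8 = 2.450 m/s².
v²/(2a) = d ⇒ v = √(2 × 2.450 × 49) = √240.10 = 15.4952 m/s.
15.4952 m/s × 3.6 = 55.783 km/h.

Maximum speed ≈ 55.8 km/h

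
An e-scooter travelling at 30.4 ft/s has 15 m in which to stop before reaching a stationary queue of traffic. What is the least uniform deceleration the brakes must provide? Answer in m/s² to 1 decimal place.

Required deceleration ≈ 2.9 m/s²

30.4 ft/s × 0.3048 = 9.2659 m/s.
v² = 2a·d ⇒ a = v²/(2d) = 9.2659² / (2 × 15.000) = 85.857 / 30.000 = 2.8619 m/s².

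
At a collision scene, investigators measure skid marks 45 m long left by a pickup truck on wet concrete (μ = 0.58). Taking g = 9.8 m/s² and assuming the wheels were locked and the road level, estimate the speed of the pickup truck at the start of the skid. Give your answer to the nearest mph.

Deceleration a = μg = 0.58 × 9.8 = 5.684 m/s².
v = √(2a·d) = √(2 × 5.684 × 45) = √511.560 = 22.6177 m/s.
= 22.6177 ÷ 0.44704 = 50.594 mph.

Initial speed ≈ 51 mph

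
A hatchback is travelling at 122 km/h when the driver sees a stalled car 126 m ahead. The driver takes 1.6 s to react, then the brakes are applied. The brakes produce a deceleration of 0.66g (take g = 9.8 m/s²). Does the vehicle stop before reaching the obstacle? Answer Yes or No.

No

122 km/h ÷ 3.6 = 33.8889 m/s.
a = 0.66 × 9.8 = 6.468 m/s².
Reaction distance = 33.8889 × 1.6 = 54.222 m.
Braking distance = v²/(2a) = 1148.458 / 12.936 = 88.780 m.
Total stopping distance = 54.222 + 88.780 = 143.002 m, vs 126 m available — it cannot stop in time and overshoots by 143.002 − 126 = 17.002 m.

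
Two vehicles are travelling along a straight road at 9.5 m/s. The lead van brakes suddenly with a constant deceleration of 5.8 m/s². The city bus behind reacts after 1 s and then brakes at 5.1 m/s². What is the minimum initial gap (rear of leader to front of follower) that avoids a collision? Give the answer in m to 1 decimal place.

Minimum gap ≈ 10.6 m

Leader travels v²/(2a_L) = 90.250 / 11.600 = 7.780 m before stopping.
Follower covers v·t_r = 9.5000 × 1 = 9.500 m while reacting, then v²/(2a_F) = 90.250 / 10.200 = 8.848 m while braking, for a total of 9.500 + 8.848 = 18.348 m.
Since a_F ≤ a_L and the follower starts braking later, the follower is never slower than the leader, so the closest approach is when both have stopped.
Minimum gap = 18.348 − 7.780 = 10.568 m.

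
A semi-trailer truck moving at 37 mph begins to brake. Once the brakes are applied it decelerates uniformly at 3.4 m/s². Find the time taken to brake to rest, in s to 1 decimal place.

Braking time ≈ 4.9 s

37 mph × 0.44704 = 16.5405 m/s.
Braking time = v/a = 16.5405 / 3.400 = 4.865 s.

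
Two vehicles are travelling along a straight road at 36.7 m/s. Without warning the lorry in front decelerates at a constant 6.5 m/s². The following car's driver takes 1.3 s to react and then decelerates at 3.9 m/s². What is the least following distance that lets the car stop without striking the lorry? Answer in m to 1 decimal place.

Leader travels v²/(2a_L) = 1346.890 / 13.000 = 103.607 m before stopping.
Follower covers v·t_r = 36.7000 × 1.3 = 47.710 m while reacting, then v²/(2a_F) = 1346.890 / 7.800 = 172.678 m while braking, for a total of 47.710 + 172.678 = 220.388 m.
Since a_F ≤ a_L and the follower starts braking later, the follower is never slower than the leader, so the closest approach is when both have stopped.
Minimum gap = 220.388 − 103.607 = 116.781 m.

Minimum gap ≈ 116.8 m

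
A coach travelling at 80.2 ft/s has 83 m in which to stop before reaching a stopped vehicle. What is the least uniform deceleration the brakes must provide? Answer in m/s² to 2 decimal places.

Required deceleration ≈ 3.60 m/s²

80.2 ft/s × 0.3048 = 24.4450 m/s.
v² = 2a·d ⇒ a = v²/(2d) = 24.4450² / (2 × 83.000) = 597.558 / 166.000 = 3.5997 m/s².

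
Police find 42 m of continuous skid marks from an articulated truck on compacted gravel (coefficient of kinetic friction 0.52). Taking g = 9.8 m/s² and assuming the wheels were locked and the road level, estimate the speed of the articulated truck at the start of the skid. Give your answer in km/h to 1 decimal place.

Deceleration a = μg = 0.52 × 9.8 = 5.096 m/s².
v = √(2a·d) = √(2 × 5.096 × 42) = √428.064 = 20.6897 m/s.
= 20.6897 × 3.6 = 74.483 km/h.

Initial speed ≈ 74.5 km/h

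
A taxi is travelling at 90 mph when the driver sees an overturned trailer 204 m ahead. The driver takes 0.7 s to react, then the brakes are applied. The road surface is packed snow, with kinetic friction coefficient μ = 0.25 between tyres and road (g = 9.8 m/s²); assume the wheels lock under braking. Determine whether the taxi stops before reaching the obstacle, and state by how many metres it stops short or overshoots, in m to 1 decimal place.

No — it overshoots by 154.5 m

90 mph × 0.44704 = 40.2336 m/s.
a = μg = 0.25 × 9.8 = 2.450 m/s².
Reaction distance = 40.2336 × 0.7 = 28.164 m.
Braking distance = v²/(2a) = 1618.743 / 4.900 = 330.356 m.
Total stopping distance = 28.164 + 330.356 = 358.520 m, vs 204 m available — it cannot stop in time and overshoots by 358.520 − 204 = 154.520 m.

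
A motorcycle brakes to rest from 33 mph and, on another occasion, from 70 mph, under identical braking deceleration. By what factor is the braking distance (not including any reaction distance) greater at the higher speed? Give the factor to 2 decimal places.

Factor ≈ 4.50

Braking distance d = v²/(2a), so with a fixed, d ∝ v².
Factor = (70/33)² = 2.1212² = 4.4995.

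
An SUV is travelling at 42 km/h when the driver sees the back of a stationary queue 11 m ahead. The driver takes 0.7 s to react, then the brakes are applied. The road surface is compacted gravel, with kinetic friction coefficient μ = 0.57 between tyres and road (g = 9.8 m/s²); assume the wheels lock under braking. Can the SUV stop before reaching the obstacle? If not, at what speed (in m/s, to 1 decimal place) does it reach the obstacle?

No — it strikes the obstacle at 10.2 m/s

42 km/h ÷ 3.6 = 11.6667 m/s.
a = μg = 0.57 × 9.8 = 5.586 m/s².
Reaction distance = 11.6667 × 0.7 = 8.167 m.
Braking distance needed to stop: v²/(2a) = 136.112 / 11.172 = 12.183 m, so total needed = 8.167 + 12.183 = 20.350 m > 11 m — it cannot stop.
Distance remaining when braking begins: 11 − 8.167 = 2.833 m.
v² = v₀² − 2a·d = 136.112 − 2 × 5.586 × 2.833 = 104.462 m²/s².
v = √104.462 = 10.221 m/s.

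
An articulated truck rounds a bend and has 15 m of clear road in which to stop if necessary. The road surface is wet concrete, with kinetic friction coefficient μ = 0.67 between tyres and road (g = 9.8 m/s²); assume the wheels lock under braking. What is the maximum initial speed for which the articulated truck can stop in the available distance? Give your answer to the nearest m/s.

Maximum speed ≈ 14 m/s

a = μg = 0.67 × 9.8 = 6.566 m/s².
v²/(2a) = d ⇒ v = √(2 × 6.566 × 15) = √196.98 = 14.0350 m/s.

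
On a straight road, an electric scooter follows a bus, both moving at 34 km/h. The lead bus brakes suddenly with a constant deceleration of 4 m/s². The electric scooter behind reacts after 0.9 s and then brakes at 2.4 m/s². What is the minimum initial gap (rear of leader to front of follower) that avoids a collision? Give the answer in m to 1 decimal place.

34 km/h ÷ 3.6 = 9.4444 m/s.
Leader travels v²/(2a_L) = 89.197 / 8.000 = 11.150 m before stopping.
Follower covers v·t_r = 9.4444 × 0.9 = 8.500 m while reacting, then v²/(2a_F) = 89.197 / 4.800 = 18.583 m while braking, for a total of 8.500 + 18.583 = 27.083 m.
Since a_F ≤ a_L and the follower starts braking later, the follower is never slower than the leader, so the closest approach is when both have stopped.
Minimum gap = 27.083 − 11.150 = 15.933 m.

Minimum gap ≈ 15.9 m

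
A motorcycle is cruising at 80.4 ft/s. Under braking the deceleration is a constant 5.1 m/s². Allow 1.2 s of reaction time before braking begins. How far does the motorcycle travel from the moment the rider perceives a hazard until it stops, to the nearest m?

80.4 ft/s × 0.3048 = 24.5059 m/s.
Reaction distance = v·t_r = 24.5059 × 1.2 = 29.407 m.
Braking distance = v²/(2a) = 24.5059² / (2 × 5.100) = 600.539 / 10.200 = 58.876 m.
Total = 29.407 + 58.876 = 88.283 m.

Total stopping distance ≈ 88 m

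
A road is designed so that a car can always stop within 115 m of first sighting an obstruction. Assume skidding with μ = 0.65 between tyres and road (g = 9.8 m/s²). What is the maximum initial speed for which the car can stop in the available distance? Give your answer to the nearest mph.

Maximum speed ≈ 86 mph

a = μg = 0.65 × 9.8 = 6.370 m/s².
v²/(2a) = d ⇒ v = √(2 × 6.370 × 115) = √1465.10 = 38.2766 m/s.
38.2766 m/s ÷ 0.44704 = 85.622 mph.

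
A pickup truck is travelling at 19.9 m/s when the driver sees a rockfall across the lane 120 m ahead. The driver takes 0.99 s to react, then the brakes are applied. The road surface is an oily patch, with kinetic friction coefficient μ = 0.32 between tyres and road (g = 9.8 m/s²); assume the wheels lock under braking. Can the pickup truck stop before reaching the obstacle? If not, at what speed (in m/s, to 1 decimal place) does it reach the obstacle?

a = μg = 0.32 × 9.8 = 3.136 m/s².
Reaction distance = 19.9000 × 0.99 = 19.701 m.
Braking distance = v²/(2a) = 396.010 / 6.272 = 63.139 m.
Total stopping distance = 19.701 + 63.139 = 82.840 m, vs 120 m available — it stops with 120 − 82.840 = 37.160 m to spare.

Yes — it stops about 37.2 m short of the obstacle, so it never reaches it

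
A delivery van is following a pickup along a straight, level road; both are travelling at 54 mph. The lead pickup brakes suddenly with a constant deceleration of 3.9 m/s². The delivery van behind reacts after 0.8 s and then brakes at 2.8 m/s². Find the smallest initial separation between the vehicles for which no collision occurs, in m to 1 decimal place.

54 mph × 0.44704 = 24.1402 m/s.
Leader travels v²/(2a_L) = 582.749 / 7.800 = 74.711 m before stopping.
Follower covers v·t_r = 24.1402 × 0.8 = 19.312 m while reacting, then v²/(2a_F) = 582.749 / 5.600 = 104.062 m while braking, for a total of 19.312 + 104.062 = 123.374 m.
Since a_F ≤ a_L and the follower starts braking later, the follower is never slower than the leader, so the closest approach is when both have stopped.
Minimum gap = 123.374 − 74.711 = 48.663 m.

Minimum gap ≈ 48.7 m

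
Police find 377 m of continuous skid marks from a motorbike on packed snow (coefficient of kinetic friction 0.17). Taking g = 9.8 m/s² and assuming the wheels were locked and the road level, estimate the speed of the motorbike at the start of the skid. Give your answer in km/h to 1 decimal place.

Deceleration a = μg = 0.17 × 9.8 = 1.666 m/s².
v = √(2a·d) = √(2 × 1.666 × 377) = √1256.164 = 35.4424 m/s.
= 35.4424 × 3.6 = 127.593 km/h.

Initial speed ≈ 127.6 km/h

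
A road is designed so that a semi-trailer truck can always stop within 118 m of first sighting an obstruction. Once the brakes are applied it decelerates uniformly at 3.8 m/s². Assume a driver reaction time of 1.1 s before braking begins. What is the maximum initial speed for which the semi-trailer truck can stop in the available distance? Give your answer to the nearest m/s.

Stopping distance: v·t_r + v²/(2a) = 118 with t_r = 1.1 s and a = 3.800 m/s².
So v² + 8.360 v − 896.80 = 0.
Positive root: v = −a·t_r + √((a·t_r)² + 2a·d) = −4.180 + √(17.472 + 896.80) = 26.0569 m/s.

Maximum speed ≈ 26 m/s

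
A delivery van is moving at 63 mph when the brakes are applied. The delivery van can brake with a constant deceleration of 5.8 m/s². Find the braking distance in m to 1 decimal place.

63 mph × 0.44704 = 28.1635 m/s.
Braking distance = v²/(2a) = 28.1635² / (2 × 5.800) = 793.183 / 11.600 = 68.378 m.

Braking distance ≈ 68.4 m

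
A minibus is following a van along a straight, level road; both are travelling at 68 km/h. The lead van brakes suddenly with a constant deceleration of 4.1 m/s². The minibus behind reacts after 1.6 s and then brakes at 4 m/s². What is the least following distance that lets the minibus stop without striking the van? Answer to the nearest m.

68 km/h ÷ 3.6 = 18.8889 m/s.
Leader travels v²/(2a_L) = 356.791 / 8.200 = 43.511 m before stopping.
Follower covers v·t_r = 18.8889 × 1.6 = 30.222 m while reacting, then v²/(2a_F) = 356.791 / 8.000 = 44.599 m while braking, for a total of 30.222 + 44.599 = 74.821 m.
Since a_F ≤ a_L and the follower starts braking later, the follower is never slower than the leader, so the closest approach is when both have stopped.
Minimum gap = 74.821 − 43.511 = 31.310 m.

Minimum gap ≈ 31 m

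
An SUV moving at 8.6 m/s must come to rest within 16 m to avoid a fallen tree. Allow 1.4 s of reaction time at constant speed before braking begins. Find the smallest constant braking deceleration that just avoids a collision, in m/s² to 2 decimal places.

Required deceleration ≈ 9.34 m/s²

Distance covered during reaction = 8.6000 × 1.4 = 12.040 m.
Distance available for braking: 16 − 12.040 = 3.960 m.
v² = 2a·d ⇒ a = v²/(2d) = 8.6000² / (2 × 3.960) = 73.960 / 7.920 = 9.3384 m/s².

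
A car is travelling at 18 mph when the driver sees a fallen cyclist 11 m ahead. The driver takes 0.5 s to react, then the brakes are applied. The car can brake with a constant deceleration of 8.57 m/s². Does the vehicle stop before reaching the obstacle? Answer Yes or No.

18 mph × 0.44704 = 8.0467 m/s.
Reaction distance = 8.0467 × 0.5 = 4.023 m.
Braking distance = v²/(2a) = 64.749 / 17.140 = 3.778 m.
Total stopping distance = 4.023 + 3.778 = 7.801 m, vs 11 m available — it stops with 11 − 7.801 = 3.199 m to spare.

Yes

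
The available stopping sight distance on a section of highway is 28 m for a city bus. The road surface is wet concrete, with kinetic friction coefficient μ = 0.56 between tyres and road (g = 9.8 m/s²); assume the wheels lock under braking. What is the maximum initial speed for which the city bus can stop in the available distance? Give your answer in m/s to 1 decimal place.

a = μg = 0.56 × 9.8 = 5.488 m/s².
v²/(2a) = d ⇒ v = √(2 × 5.488 × 28) = √307.33 = 17.5308 m/s.

Maximum speed ≈ 17.5 m/s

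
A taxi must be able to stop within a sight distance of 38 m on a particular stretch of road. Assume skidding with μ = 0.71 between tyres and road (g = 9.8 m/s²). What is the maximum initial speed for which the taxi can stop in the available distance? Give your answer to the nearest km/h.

a = μg = 0.71 × 9.8 = 6.958 m/s².
v²/(2a) = d ⇒ v = √(2 × 6.958 × 38) = √528.81 = 22.9959 m/s.
22.9959 m/s × 3.6 = 82.785 km/h.

Maximum speed ≈ 83 km/h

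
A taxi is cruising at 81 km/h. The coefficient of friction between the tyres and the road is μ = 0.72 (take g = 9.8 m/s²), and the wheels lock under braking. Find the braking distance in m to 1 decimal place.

Braking distance ≈ 35.9 m

81 km/h ÷ 3.6 = 22.5000 m/s.
a = μg = 0.72 × 9.8 = 7.056 m/s².
Braking distance = v²/(2a) = 22.5000² / (2 × 7.056) = 506.250 / 14.112 = 35.874 m.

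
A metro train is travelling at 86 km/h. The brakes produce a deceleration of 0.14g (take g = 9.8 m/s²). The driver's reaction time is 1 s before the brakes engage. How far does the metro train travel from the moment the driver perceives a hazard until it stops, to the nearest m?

Total stopping distance ≈ 232 m

86 km/h ÷ 3.6 = 23.8889 m/s.
a = 0.14 × 9.8 = 1.372 m/s².
Reaction distance = v·t_r = 23.8889 × 1 = 23.889 m.
Braking distance = v²/(2a) = 23.8889² / (2 × 1.372) = 570.680 / 2.744 = 207.974 m.
Total = 23.889 + 207.974 = 231.863 m.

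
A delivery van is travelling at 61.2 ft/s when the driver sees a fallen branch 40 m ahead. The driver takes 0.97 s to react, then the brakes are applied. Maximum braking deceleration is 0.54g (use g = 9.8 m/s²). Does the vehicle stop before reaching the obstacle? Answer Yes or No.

No

61.2 ft/s × 0.3048 = 18.6538 m/s.
a = 0.54 × 9.8 = 5.292 m/s².
Reaction distance = 18.6538 × 0.97 = 18.094 m.
Braking distance = v²/(2a) = 347.964 / 10.584 = 32.876 m.
Total stopping distance = 18.094 + 32.876 = 50.970 m, vs 40 m available — it cannot stop in time and overshoots by 50.970 − 40 = 10.970 m.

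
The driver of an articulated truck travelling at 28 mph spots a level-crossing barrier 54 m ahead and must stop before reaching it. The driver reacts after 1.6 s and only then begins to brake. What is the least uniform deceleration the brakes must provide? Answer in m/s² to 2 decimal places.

28 mph × 0.44704 = 12.5171 m/s.
Distance covered during reaction = 12.5171 × 1.6 = 20.027 m.
Distance available for braking: 54 − 20.027 = 33.973 m.
v² = 2a·d ⇒ a = v²/(2d) = 12.5171² / (2 × 33.973) = 156.678 / 67.946 = 2.3059 m/s².

Required deceleration ≈ 2.31 m/s²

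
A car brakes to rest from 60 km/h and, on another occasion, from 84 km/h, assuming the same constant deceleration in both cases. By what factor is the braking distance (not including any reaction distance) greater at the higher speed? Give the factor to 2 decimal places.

Factor ≈ 1.96

Braking distance d = v²/(2a), so with a fixed, d ∝ v².
Factor = (84/60)² = 1.4000² = 1.9600.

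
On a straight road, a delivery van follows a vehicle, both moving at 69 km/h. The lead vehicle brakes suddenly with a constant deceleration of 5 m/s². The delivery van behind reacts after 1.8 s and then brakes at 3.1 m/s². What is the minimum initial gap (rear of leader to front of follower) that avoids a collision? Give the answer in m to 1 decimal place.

69 km/h ÷ 3.6 = 19.1667 m/s.
Leader travels v²/(2a_L) = 367.362 / 10.000 = 36.736 m before stopping.
Follower covers v·t_r = 19.1667 × 1.8 = 34.500 m while reacting, then v²/(2a_F) = 367.362 / 6.200 = 59.252 m while braking, for a total of 34.500 + 59.252 = 93.752 m.
Since a_F ≤ a_L and the follower starts braking later, the follower is never slower than the leader, so the closest approach is when both have stopped.
Minimum gap = 93.752 − 36.736 = 57.016 m.

Minimum gap ≈ 57.0 m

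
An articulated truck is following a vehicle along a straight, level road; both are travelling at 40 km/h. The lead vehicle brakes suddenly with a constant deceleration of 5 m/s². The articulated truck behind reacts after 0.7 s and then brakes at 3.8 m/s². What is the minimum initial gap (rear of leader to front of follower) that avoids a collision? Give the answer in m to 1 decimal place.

40 km/h ÷ 3.6 = 11.1111 m/s.
Leader travels v²/(2a_L) = 123.457 / 10.000 = 12.346 m before stopping.
Follower covers v·t_r = 11.1111 × 0.7 = 7.778 m while reacting, then v²/(2a_F) = 123.457 / 7.600 = 16.244 m while braking, for a total of 7.778 + 16.244 = 24.022 m.
Since a_F ≤ a_L and the follower starts braking later, the follower is never slower than the leader, so the closest approach is when both have stopped.
Minimum gap = 24.022 − 12.346 = 11.676 m.

Minimum gap ≈ 11.7 m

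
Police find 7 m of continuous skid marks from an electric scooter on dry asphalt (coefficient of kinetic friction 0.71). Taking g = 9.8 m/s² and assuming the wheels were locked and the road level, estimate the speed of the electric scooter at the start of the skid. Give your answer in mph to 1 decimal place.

Initial speed ≈ 22.1 mph

Deceleration a = μg = 0.71 × 9.8 = 6.958 m/s².
v = √(2a·d) = √(2 × 6.958 × 7) = √97.412 = 9.8698 m/s.
= 9.8698 ÷ 0.44704 = 22.078 mph.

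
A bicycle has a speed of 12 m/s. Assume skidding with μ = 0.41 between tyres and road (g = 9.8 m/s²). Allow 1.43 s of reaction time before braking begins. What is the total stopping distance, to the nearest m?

Total stopping distance ≈ 35 m

a = μg = 0.41 × 9.8 = 4.018 m/s².
Reaction distance = v·t_r = 12.0000 × 1.43 = 17.160 m.
Braking distance = v²/(2a) = 12.0000² / (2 × 4.018) = 144.000 / 8.036 = 17.919 m.
Total = 17.160 + 17.919 = 35.079 m.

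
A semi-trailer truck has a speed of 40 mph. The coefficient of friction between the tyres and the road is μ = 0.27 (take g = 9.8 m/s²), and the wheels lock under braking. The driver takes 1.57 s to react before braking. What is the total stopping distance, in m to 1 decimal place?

Total stopping distance ≈ 88.5 m

40 mph × 0.44704 = 17.8816 m/s.
a = μg = 0.27 × 9.8 = 2.646 m/s².
Reaction distance = v·t_r = 17.8816 × 1.57 = 28.074 m.
Braking distance = v²/(2a) = 17.8816² / (2 × 2.646) = 319.752 / 5.292 = 60.422 m.
Total = 28.074 + 60.422 = 88.496 m.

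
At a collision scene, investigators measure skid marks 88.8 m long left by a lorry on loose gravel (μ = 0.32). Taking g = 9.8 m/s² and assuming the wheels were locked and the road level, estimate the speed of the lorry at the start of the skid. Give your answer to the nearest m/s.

Initial speed ≈ 24 m/s

Deceleration a = μg = 0.32 × 9.8 = 3.136 m/s².
v = √(2a·d) = √(2 × 3.136 × 88.8) = √556.954 = 23.5999 m/s.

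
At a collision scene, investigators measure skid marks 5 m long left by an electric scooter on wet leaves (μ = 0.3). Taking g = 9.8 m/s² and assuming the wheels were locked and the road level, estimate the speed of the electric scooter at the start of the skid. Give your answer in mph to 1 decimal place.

Initial speed ≈ 12.1 mph

Deceleration a = μg = 0.3 × 9.8 = 2.940 m/s².
v = √(2a·d) = √(2 × 2.940 × 5) = √29.400 = 5.4222 m/s.
= 5.4222 ÷ 0.44704 = 12.129 mph.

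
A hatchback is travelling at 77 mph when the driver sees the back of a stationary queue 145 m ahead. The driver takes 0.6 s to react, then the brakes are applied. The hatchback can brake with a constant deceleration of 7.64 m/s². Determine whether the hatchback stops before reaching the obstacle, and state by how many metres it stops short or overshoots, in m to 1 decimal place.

77 mph × 0.44704 = 34.4221 m/s.
Reaction distance = 34.4221 × 0.6 = 20.653 m.
Braking distance = v²/(2a) = 1184.881 / 15.280 = 77.545 m.
Total stopping distance = 20.653 + 77.545 = 98.198 m, vs 145 m available — it stops with 145 − 98.198 = 46.802 m to spare.

Yes — it stops 46.8 m short of the obstacle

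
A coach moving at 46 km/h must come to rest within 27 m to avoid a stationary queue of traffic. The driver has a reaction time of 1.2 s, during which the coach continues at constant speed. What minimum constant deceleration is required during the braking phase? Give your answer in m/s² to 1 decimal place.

Required deceleration ≈ 7.0 m/s²

46 km/h ÷ 3.6 = 12.7778 m/s.
Distance covered during reaction = 12.7778 × 1.2 = 15.333 m.
Distance available for braking: 27 − 15.333 = 11.667 m.
v² = 2a·d ⇒ a = v²/(2d) = 12.7778² / (2 × 11.667) = 163.272 / 23.334 = 6.9972 m/s².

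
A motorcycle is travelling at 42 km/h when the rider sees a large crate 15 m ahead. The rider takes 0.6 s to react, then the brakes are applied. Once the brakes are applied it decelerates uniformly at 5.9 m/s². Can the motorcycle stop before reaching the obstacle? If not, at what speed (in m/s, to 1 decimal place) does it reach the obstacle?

No — it strikes the obstacle at 6.5 m/s

42 km/h ÷ 3.6 = 11.6667 m/s.
Reaction distance = 11.6667 × 0.6 = 7.000 m.
Braking distance needed to stop: v²/(2a) = 136.112 / 11.800 = 11.535 m, so total needed = 7.000 + 11.535 = 18.535 m > 15 m — it cannot stop.
Distance remaining when braking begins: 15 − 7.000 = 8.000 m.
v² = v₀² − 2a·d = 136.112 − 2 × 5.900 × 8.000 = 41.712 m²/s².
v = √41.712 = 6.458 m/s.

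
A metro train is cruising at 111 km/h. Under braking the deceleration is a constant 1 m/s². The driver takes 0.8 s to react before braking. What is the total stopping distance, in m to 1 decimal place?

Total stopping distance ≈ 500.0 m

111 km/h ÷ 3.6 = 30.8333 m/s.
Reaction distance = v·t_r = 30.8333 × 0.8 = 24.667 m.
Braking distance = v²/(2a) = 30.8333² / (2 × 1.000) = 950.692 / 2.000 = 475.346 m.
Total = 24.667 + 475.346 = 500.013 m.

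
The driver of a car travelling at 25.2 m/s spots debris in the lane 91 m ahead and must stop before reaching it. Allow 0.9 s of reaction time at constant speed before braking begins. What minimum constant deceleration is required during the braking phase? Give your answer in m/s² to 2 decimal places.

Distance covered during reaction = 25.2000 × 0.9 = 22.680 m.
Distance available for braking: 91 − 22.680 = 68.320 m.
v² = 2a·d ⇒ a = v²/(2d) = 25.2000² / (2 × 68.320) = 635.040 / 136.640 = 4.6475 m/s².

Required deceleration ≈ 4.65 m/s²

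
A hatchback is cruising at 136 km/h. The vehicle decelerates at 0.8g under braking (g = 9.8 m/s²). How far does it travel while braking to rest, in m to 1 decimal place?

136 km/h ÷ 3.6 = 37.7778 m/s.
a = 0.8 × 9.8 = 7.840 m/s².
Braking distance = v²/(2a) = 37.7778² / (2 × 7.840) = 1427.162 / 15.680 = 91.018 m.

Braking distance ≈ 91.0 m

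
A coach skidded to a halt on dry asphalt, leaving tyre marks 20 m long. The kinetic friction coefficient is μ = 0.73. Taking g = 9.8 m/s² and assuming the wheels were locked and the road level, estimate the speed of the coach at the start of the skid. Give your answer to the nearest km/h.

Initial speed ≈ 61 km/h

Deceleration a = μg = 0.73 × 9.8 = 7.154 m/s².
v = √(2a·d) = √(2 × 7.154 × 20) = √286.160 = 16.9163 m/s.
= 16.9163 × 3.6 = 60.899 km/h.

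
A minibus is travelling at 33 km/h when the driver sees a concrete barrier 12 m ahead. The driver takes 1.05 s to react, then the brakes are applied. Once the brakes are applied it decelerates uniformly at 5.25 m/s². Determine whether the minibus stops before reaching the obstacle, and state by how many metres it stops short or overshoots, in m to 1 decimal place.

33 km/h ÷ 3.6 = 9.1667 m/s.
Reaction distance = 9.1667 × 1.05 = 9.625 m.
Braking distance = v²/(2a) = 84.028 / 10.500 = 8.003 m.
Total stopping distance = 9.625 + 8.003 = 17.628 m, vs 12 m available — it cannot stop in time and overshoots by 17.628 − 12 = 5.628 m.

No — it overshoots by 5.6 m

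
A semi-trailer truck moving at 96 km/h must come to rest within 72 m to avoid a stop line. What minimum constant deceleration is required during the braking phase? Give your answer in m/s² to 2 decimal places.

96 km/h ÷ 3.6 = 26.6667 m/s.
v² = 2a·d ⇒ a = v²/(2d) = 26.6667² / (2 × 72.000) = 711.113 / 144.000 = 4.9383 m/s².

Required deceleration ≈ 4.94 m/s²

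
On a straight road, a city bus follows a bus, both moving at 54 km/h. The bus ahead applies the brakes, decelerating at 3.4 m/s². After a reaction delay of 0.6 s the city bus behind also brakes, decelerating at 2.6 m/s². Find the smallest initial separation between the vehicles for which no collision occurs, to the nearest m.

Minimum gap ≈ 19 m

54 km/h ÷ 3.6 = 15.0000 m/s.
Leader travels v²/(2a_L) = 225.000 / 6.800 = 33.088 m before stopping.
Follower covers v·t_r = 15.0000 × 0.6 = 9.000 m while reacting, then v²/(2a_F) = 225.000 / 5.200 = 43.269 m while braking, for a total of 9.000 + 43.269 = 52.269 m.
Since a_F ≤ a_L and the follower starts braking later, the follower is never slower than the leader, so the closest approach is when both have stopped.
Minimum gap = 52.269 − 33.088 = 19.181 m.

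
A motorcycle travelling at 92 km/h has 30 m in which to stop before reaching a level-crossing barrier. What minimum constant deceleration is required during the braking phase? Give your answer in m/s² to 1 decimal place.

Required deceleration ≈ 10.9 m/s²

92 km/h ÷ 3.6 = 25.5556 m/s.
v² = 2a·d ⇒ a = v²/(2d) = 25.5556² / (2 × 30.000) = 653.089 / 60.000 = 10.8848 m/s².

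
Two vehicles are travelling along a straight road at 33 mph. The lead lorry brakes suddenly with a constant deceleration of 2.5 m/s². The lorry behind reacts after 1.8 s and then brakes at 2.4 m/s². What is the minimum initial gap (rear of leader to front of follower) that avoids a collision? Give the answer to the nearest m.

33 mph × 0.44704 = 14.7523 m/s.
Leader travels v²/(2a_L) = 217.630 / 5.000 = 43.526 m before stopping.
Follower covers v·t_r = 14.7523 × 1.8 = 26.554 m while reacting, then v²/(2a_F) = 217.630 / 4.800 = 45.340 m while braking, for a total of 26.554 + 45.340 = 71.894 m.
Since a_F ≤ a_L and the follower starts braking later, the follower is never slower than the leader, so the closest approach is when both have stopped.
Minimum gap = 71.894 − 43.526 = 28.368 m.

Minimum gap ≈ 28 m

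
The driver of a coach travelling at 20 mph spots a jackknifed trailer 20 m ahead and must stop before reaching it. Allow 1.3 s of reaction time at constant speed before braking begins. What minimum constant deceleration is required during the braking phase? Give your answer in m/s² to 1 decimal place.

Required deceleration ≈ 4.8 m/s²

20 mph × 0.44704 = 8.9408 m/s.
Distance covered during reaction = 8.9408 × 1.3 = 11.623 m.
Distance available for braking: 20 − 11.623 = 8.377 m.
v² = 2a·d ⇒ a = v²/(2d) = 8.9408² / (2 × 8.377) = 79.938 / 16.754 = 4.7713 m/s².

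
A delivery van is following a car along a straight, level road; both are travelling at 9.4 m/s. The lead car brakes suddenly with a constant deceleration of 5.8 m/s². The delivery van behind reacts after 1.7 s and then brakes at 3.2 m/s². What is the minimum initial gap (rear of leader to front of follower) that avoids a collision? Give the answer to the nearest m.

Leader travels v²/(2a_L) = 88.360 / 11.600 = 7.617 m before stopping.
Follower covers v·t_r = 9.4000 × 1.7 = 15.980 m while reacting, then v²/(2a_F) = 88.360 / 6.400 = 13.806 m while braking, for a total of 15.980 + 13.806 = 29.786 m.
Since a_F ≤ a_L and the follower starts braking later, the follower is never slower than the leader, so the closest approach is when both have stopped.
Minimum gap = 29.786 − 7.617 = 22.169 m.

Minimum gap ≈ 22 m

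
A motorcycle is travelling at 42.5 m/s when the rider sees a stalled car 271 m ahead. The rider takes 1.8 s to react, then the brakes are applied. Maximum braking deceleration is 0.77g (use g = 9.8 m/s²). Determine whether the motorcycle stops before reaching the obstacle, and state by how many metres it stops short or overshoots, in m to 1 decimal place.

Yes — it stops 74.8 m short of the obstacle

a = 0.77 × 9.8 = 7.546 m/s².
Reaction distance = 42.5000 × 1.8 = 76.500 m.
Braking distance = v²/(2a) = 1806.250 / 15.092 = 119.683 m.
Total stopping distance = 76.500 + 119.683 = 196.183 m, vs 271 m available — it stops with 271 − 196.183 = 74.817 m to spare.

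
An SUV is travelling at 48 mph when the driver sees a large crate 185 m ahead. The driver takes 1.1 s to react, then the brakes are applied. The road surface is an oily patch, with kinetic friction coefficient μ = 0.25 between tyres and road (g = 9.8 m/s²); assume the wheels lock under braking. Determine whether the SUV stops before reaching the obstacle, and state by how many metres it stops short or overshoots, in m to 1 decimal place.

Yes — it stops 67.4 m short of the obstacle

48 mph × 0.44704 = 21.4579 m/s.
a = μg = 0.25 × 9.8 = 2.450 m/s².
Reaction distance = 21.4579 × 1.1 = 23.604 m.
Braking distance = v²/(2a) = 460.441 / 4.900 = 93.968 m.
Total stopping distance = 23.604 + 93.968 = 117.572 m, vs 185 m available — it stops with 185 − 117.572 = 67.428 m to spare.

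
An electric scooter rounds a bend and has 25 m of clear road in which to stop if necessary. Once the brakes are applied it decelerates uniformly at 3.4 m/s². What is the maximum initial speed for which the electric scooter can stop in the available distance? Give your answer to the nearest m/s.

v²/(2a) = d ⇒ v = √(2 × 3.400 × 25) = √170.00 = 13.0384 m/s.

Maximum speed ≈ 13 m/s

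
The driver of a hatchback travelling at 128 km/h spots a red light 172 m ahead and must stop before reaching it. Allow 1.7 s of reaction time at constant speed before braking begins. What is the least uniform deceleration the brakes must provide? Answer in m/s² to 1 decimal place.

128 km/h ÷ 3.6 = 35.5556 m/s.
Distance covered during reaction = 35.5556 × 1.7 = 60.445 m.
Distance available for braking: 172 − 60.445 = 111.555 m.
v² = 2a·d ⇒ a = v²/(2d) = 35.5556² / (2 × 111.555) = 1264.201 / 223.110 = 5.6663 m/s².

Required deceleration ≈ 5.7 m/s²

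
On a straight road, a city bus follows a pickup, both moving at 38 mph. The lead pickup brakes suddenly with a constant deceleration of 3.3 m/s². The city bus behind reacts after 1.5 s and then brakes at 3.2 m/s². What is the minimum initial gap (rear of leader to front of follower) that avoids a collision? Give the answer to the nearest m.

38 mph × 0.44704 = 16.9875 m/s.
Leader travels v²/(2a_L) = 288.575 / 6.600 = 43.723 m before stopping.
Follower covers v·t_r = 16.9875 × 1.5 = 25.481 m while reacting, then v²/(2a_F) = 288.575 / 6.400 = 45.090 m while braking, for a total of 25.481 + 45.090 = 70.571 m.
Since a_F ≤ a_L and the follower starts braking later, the follower is never slower than the leader, so the closest approach is when both have stopped.
Minimum gap = 70.571 − 43.723 = 26.848 m.

Minimum gap ≈ 27 m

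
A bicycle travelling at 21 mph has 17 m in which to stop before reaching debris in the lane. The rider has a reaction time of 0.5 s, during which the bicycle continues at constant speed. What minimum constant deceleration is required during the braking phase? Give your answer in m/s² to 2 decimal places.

21 mph × 0.44704 = 9.3878 m/s.
Distance covered during reaction = 9.3878 × 0.5 = 4.694 m.
Distance available for braking: 17 − 4.694 = 12.306 m.
v² = 2a·d ⇒ a = v²/(2d) = 9.3878² / (2 × 12.306) = 88.131 / 24.612 = 3.5808 m/s².

Required deceleration ≈ 3.58 m/s²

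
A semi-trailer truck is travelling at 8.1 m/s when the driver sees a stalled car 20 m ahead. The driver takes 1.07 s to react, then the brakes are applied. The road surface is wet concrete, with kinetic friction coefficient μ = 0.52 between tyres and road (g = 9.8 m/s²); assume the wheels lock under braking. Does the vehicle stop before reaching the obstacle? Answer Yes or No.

a = μg = 0.52 × 9.8 = 5.096 m/s².
Reaction distance = 8.1000 × 1.07 = 8.667 m.
Braking distance = v²/(2a) = 65.610 / 10.192 = 6.437 m.
Total stopping distance = 8.667 + 6.437 = 15.104 m, vs 20 m available — it stops with 20 − 15.104 = 4.896 m to spare.

Yes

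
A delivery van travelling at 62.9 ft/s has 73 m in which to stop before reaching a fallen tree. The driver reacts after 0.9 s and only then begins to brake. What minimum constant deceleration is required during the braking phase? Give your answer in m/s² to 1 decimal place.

62.9 ft/s × 0.3048 = 19.1719 m/s.
Distance covered during reaction = 19.1719 × 0.9 = 17.255 m.
Distance available for braking: 73 − 17.255 = 55.745 m.
v² = 2a·d ⇒ a = v²/(2d) = 19.1719² / (2 × 55.745) = 367.562 / 111.490 = 3.2968 m/s².

Required deceleration ≈ 3.3 m/s²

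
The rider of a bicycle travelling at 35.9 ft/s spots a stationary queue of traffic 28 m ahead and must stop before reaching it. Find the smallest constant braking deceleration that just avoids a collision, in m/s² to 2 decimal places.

35.9 ft/s × 0.3048 = 10.9423 m/s.
v² = 2a·d ⇒ a = v²/(2d) = 10.9423² / (2 × 28.000) = 119.734 / 56.000 = 2.1381 m/s².

Required deceleration ≈ 2.14 m/s²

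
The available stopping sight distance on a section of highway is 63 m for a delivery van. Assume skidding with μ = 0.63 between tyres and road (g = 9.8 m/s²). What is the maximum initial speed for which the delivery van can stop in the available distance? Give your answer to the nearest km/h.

a = μg = 0.63 × 9.8 = 6.174 m/s².
v²/(2a) = d ⇒ v = √(2 × 6.174 × 63) = √777.92 = 27.8912 m/s.
27.8912 m/s × 3.6 = 100.408 km/h.

Maximum speed ≈ 100 km/h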